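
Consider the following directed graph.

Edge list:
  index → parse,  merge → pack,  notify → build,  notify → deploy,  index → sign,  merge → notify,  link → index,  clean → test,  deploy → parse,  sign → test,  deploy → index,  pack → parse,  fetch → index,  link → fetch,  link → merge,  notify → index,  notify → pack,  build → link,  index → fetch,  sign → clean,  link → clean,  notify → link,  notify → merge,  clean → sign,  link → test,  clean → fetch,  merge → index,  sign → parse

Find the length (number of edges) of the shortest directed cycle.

2

For each vertex v, BFS finds the shortest path from v back to v.
The shortest such closed walk is notify → merge → notify, length 2.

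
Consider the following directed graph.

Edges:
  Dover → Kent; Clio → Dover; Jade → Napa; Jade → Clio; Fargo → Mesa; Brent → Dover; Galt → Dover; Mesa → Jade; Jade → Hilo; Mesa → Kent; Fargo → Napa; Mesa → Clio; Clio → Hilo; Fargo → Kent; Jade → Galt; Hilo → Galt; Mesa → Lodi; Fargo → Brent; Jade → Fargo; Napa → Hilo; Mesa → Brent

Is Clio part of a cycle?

Clio lies on a cycle iff there is a path from Clio back to itself.
Exploring from Clio, it never reaches itself; equivalently, its strongly connected component is a singleton.

No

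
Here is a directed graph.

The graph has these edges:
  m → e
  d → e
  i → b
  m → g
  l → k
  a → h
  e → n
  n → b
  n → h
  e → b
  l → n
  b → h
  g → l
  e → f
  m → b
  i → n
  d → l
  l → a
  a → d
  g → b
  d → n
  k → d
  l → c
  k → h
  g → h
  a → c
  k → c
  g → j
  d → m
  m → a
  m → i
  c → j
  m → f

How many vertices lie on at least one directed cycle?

6

A vertex is on a directed cycle iff it belongs to a strongly connected component of size ≥ 2 (or has a self-loop).
The vertices on cycles are {a, d, g, k, l, m} — 6 in total.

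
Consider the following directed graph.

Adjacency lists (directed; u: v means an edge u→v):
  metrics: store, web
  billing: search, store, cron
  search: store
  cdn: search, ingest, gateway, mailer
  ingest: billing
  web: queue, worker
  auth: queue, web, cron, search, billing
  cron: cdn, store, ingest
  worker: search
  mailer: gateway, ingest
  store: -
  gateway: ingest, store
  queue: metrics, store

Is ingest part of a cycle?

Yes

ingest is on a cycle iff ingest can reach itself via ≥1 edge.
ingest → billing → cron → ingest — yes.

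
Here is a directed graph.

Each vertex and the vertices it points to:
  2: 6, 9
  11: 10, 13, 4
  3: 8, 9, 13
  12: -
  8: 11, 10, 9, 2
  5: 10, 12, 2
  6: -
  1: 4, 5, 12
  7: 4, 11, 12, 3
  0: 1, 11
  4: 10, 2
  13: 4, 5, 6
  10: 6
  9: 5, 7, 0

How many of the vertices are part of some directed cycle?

11

A vertex is on a directed cycle iff it belongs to a strongly connected component of size ≥ 2 (or has a self-loop).
The vertices on cycles are {0, 1, 2, 3, 4, 5, 7, 8, 9, 11, 13} — 11 in total.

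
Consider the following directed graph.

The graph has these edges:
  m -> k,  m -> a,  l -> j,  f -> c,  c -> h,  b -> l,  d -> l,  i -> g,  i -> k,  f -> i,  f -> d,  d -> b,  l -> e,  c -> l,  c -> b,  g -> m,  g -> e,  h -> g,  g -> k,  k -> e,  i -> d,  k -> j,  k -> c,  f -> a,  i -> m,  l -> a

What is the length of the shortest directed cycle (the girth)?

4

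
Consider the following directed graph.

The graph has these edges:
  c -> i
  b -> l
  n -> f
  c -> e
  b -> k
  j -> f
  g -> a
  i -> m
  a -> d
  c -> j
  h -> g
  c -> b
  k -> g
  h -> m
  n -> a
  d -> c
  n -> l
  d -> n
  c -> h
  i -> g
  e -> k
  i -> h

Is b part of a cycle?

b is on a cycle iff b can reach itself via ≥1 edge.
b → k → g → a → d → c → b — yes.

Yes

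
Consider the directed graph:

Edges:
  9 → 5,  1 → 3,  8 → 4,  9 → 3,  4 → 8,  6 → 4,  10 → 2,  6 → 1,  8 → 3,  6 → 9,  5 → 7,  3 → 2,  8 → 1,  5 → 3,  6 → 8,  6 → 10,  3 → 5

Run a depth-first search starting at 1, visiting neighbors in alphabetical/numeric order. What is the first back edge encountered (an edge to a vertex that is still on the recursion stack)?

DFS from 1 (visiting neighbors in alphabetical/numeric order); mark gray on enter, black on exit:
1 gray
  3 gray
    2 gray
    2 black
    5 gray
      5→3: 3 is gray → back edge
First back edge: 5 → 3.

5→3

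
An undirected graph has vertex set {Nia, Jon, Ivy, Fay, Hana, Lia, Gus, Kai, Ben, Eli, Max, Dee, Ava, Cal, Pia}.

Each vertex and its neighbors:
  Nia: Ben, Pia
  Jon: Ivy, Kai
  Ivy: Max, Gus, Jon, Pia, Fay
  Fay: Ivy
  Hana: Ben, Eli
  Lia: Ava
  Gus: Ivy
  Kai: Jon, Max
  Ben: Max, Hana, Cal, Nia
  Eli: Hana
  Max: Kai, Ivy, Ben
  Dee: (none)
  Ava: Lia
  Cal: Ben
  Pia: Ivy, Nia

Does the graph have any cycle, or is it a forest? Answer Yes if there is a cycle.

Yes

DFS, tracking each vertex's parent; an edge to a visited non-parent vertex closes a cycle.
Start from Ben:
visit Ben (parent –)
  visit Max (parent Ben)
    visit Kai (parent Max)
      visit Jon (parent Kai)
        visit Ivy (parent Jon)
          Ivy–Max: Max visited and ≠ parent → cycle
Cycle: Max – Kai – Jon – Ivy – Max.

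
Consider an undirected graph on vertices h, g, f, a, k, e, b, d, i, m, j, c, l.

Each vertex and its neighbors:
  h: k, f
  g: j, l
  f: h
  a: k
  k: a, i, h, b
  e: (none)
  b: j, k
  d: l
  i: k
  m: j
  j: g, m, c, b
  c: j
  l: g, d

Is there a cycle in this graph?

DFS, tracking each vertex's parent; an edge to a visited non-parent vertex closes a cycle.
Start from a:
visit a (parent –)
  visit k (parent a)
    k–a: parent, skip
    visit i (parent k)
      i–k: parent, skip
    visit h (parent k)
      h–k: parent, skip
      visit f (parent h)
        f–h: parent, skip
    visit b (parent k)
      visit j (parent b)
        visit g (parent j)
          g–j: parent, skip
          visit l (parent g)
            l–g: parent, skip
            visit d (parent l)
              d–l: parent, skip
        visit m (parent j)
          m–j: parent, skip
        visit c (parent j)
          c–j: parent, skip
        j–b: parent, skip
      b–k: parent, skip
visit e (parent –)
No non-parent visited neighbor found — the graph is a forest.

No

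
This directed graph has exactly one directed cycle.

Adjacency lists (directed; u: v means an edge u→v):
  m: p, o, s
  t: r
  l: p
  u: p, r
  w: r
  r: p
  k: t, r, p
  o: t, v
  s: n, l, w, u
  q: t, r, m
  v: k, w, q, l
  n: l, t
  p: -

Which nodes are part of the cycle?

DFS with gray/black marking from m:
m gray
  p gray
  p black
  o gray
    t gray
      r gray
        r→p: p black — skip
      r black
    t black
    v gray
      k gray
        k→t: t black — skip
        k→r: r black — skip
        k→p: p black — skip
      k black
      w gray
        w→r: r black — skip
      w black
      q gray
        q→t: t black — skip
        q→r: r black — skip
        q→m: m is gray → back edge
Back edge closes the cycle m → o → v → q → m; its vertices are {m, o, q, v}.

m, o, q, v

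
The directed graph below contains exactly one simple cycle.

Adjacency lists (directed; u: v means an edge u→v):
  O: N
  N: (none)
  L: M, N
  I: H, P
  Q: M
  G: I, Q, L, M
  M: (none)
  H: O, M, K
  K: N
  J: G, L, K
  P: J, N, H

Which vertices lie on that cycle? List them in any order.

DFS with gray/black marking from G:
G gray
  I gray
    H gray
      O gray
        N gray
        N black
      O black
      M gray
      M black
      K gray
        K→N: N black — skip
      K black
    H black
    P gray
      J gray
        J→G: G is gray → back edge
Back edge closes the cycle G → I → P → J → G; its vertices are {G, I, J, P}.

G, I, J, P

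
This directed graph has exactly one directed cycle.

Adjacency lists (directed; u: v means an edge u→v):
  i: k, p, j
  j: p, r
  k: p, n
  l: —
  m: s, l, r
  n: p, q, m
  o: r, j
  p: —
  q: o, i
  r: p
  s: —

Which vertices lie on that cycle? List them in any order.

i, k, n, q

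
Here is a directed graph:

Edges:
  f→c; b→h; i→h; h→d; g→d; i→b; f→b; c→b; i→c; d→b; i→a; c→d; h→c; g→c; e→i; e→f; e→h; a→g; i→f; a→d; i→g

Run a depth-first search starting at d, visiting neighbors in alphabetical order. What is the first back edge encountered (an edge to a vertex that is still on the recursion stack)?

c->b

DFS from d (visiting neighbors in alphabetical order); mark gray on enter, black on exit:
d gray
  b gray
    h gray
      c gray
        c→b: b is gray → back edge
First back edge: c → b.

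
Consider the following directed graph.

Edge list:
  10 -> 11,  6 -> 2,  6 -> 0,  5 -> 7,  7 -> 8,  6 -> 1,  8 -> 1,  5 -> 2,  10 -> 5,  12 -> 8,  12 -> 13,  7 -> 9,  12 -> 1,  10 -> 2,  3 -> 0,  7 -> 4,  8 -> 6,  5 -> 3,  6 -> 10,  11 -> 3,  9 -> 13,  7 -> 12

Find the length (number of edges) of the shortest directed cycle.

For each vertex v, BFS finds the shortest path from v back to v.
The shortest such closed walk is 10 → 5 → 7 → 8 → 6 → 10, length 5.

5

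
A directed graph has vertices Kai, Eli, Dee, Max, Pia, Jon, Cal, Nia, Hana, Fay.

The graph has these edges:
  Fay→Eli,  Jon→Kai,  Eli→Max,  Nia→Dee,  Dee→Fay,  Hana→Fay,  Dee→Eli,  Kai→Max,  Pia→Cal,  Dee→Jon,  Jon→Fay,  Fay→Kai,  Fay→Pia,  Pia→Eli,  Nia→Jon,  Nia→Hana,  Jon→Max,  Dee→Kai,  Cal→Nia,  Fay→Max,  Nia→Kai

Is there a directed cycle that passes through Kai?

No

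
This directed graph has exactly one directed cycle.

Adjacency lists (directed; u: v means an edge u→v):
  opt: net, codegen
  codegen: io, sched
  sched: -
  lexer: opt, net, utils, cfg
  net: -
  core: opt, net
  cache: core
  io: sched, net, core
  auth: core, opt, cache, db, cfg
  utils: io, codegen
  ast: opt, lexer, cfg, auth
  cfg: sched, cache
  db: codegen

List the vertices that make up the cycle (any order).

DFS with gray/black marking from codegen:
codegen gray
  io gray
    sched gray
    sched black
    net gray
    net black
    core gray
      opt gray
        opt→net: net black — skip
        opt→codegen: codegen is gray → back edge
Back edge closes the cycle codegen → io → core → opt → codegen; its vertices are {io, opt, core, codegen}.

io, opt, core, codegen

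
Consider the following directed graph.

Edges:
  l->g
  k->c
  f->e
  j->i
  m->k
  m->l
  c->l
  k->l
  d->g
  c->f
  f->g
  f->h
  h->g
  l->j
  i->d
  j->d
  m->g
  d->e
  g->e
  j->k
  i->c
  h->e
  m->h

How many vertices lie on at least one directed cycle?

5

A vertex is on a directed cycle iff it belongs to a strongly connected component of size ≥ 2 (or has a self-loop).
The vertices on cycles are {c, i, j, k, l} — 5 in total.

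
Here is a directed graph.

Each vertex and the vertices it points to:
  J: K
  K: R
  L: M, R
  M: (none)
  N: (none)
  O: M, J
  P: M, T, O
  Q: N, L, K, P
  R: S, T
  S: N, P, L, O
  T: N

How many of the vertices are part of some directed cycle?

7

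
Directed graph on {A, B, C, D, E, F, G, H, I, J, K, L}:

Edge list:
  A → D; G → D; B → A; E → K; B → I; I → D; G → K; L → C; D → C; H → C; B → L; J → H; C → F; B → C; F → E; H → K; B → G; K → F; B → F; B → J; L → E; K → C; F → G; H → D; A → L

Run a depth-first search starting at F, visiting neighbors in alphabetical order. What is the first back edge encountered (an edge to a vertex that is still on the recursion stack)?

DFS from F (visiting neighbors in alphabetical order); mark gray on enter, black on exit:
F gray
  E gray
    K gray
      C gray
        C→F: F is gray → back edge
First back edge: C → F.

C->F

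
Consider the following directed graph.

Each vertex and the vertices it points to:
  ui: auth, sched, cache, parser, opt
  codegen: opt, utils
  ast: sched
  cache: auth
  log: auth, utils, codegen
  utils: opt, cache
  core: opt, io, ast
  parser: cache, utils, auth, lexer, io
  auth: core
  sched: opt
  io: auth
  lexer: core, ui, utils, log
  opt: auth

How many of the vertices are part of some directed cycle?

9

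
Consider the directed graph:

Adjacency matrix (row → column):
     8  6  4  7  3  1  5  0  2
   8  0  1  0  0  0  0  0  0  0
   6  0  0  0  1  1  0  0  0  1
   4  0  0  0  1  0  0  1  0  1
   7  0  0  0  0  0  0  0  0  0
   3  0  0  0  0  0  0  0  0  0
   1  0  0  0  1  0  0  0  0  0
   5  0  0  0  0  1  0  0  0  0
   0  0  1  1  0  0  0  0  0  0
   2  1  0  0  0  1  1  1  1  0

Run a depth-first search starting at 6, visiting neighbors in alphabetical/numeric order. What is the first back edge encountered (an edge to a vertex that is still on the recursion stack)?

4→2

DFS from 6 (visiting neighbors in alphabetical/numeric order); mark gray on enter, black on exit:
6 gray
  2 gray
    0 gray
      4 gray
        4→2: 2 is gray → back edge
First back edge: 4 → 2.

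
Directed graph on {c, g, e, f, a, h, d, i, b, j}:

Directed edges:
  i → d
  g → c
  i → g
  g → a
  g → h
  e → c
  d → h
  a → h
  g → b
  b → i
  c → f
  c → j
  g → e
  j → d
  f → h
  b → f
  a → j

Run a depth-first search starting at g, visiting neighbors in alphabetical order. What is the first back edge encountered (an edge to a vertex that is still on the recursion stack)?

i->g

DFS from g (visiting neighbors in alphabetical order); mark gray on enter, black on exit:
g gray
  a gray
    h gray
    h black
    j gray
      d gray
        d→h: h black — skip
      d black
    j black
  a black
  b gray
    f gray
      f→h: h black — skip
    f black
    i gray
      i→d: d black — skip
      i→g: g is gray → back edge
First back edge: i → g.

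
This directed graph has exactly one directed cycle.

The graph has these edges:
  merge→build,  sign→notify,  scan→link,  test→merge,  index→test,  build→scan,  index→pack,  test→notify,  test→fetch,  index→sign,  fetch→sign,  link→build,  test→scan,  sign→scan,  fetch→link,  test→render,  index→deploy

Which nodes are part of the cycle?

link, scan, build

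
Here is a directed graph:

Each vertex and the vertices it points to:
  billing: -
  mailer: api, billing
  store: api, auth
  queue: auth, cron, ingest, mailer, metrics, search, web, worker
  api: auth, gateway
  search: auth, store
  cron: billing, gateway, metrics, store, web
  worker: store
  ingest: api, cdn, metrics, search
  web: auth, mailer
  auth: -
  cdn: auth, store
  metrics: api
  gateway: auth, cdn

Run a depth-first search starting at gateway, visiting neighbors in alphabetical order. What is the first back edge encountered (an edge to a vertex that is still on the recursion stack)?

DFS from gateway (visiting neighbors in alphabetical order); mark gray on enter, black on exit:
gateway gray
  auth gray
  auth black
  cdn gray
    cdn→auth: auth black — skip
    store gray
      api gray
        api→auth: auth black — skip
        api→gateway: gateway is gray → back edge
First back edge: api → gateway.

api->gateway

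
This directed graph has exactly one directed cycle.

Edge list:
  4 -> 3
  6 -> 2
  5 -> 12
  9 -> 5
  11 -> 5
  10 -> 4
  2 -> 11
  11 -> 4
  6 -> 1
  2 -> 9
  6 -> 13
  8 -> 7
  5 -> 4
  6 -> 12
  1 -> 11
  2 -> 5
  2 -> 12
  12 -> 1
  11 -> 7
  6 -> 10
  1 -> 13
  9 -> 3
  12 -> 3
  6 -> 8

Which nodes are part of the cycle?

DFS with gray/black marking from 1:
1 gray
  13 gray
  13 black
  11 gray
    7 gray
    7 black
    4 gray
      3 gray
      3 black
    4 black
    5 gray
      12 gray
        12→3: 3 black — skip
        12→1: 1 is gray → back edge
Back edge closes the cycle 1 → 11 → 5 → 12 → 1; its vertices are {1, 5, 11, 12}.

1, 5, 11, 12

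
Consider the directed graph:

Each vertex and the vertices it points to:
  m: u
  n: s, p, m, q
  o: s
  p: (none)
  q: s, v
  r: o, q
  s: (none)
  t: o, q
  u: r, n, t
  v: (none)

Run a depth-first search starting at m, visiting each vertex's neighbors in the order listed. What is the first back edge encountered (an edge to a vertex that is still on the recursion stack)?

n->m

DFS from m (visiting each vertex's neighbors in the order listed); mark gray on enter, black on exit:
m gray
  u gray
    r gray
      o gray
        s gray
        s black
      o black
      q gray
        q→s: s black — skip
        v gray
        v black
      q black
    r black
    n gray
      n→s: s black — skip
      p gray
      p black
      n→m: m is gray → back edge
First back edge: n → m.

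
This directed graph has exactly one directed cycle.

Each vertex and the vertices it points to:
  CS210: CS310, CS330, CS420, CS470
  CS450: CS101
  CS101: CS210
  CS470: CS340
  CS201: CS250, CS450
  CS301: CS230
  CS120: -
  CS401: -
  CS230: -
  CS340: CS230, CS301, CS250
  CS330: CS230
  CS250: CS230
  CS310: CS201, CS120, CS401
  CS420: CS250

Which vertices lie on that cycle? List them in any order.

CS101, CS201, CS210, CS310, CS450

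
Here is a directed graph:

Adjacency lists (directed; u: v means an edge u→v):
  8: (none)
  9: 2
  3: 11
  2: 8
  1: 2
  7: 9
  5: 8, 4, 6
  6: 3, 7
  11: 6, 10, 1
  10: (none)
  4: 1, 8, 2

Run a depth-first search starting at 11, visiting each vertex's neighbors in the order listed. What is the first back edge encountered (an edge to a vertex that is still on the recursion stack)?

DFS from 11 (visiting each vertex's neighbors in the order listed); mark gray on enter, black on exit:
11 gray
  6 gray
    3 gray
      3→11: 11 is gray → back edge
First back edge: 3 → 11.

3→11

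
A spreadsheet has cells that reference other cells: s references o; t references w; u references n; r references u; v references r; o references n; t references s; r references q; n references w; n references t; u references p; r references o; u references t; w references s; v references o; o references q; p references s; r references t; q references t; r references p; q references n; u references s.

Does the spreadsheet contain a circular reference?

DFS with white/gray/black marking, starting from v:
v gray
  o gray
    q gray
      n gray
        t gray
          w gray
            s gray
              s→o: o is gray → back edge
Back edge found, so a cycle exists: o → q → n → t → w → s → o.

Yes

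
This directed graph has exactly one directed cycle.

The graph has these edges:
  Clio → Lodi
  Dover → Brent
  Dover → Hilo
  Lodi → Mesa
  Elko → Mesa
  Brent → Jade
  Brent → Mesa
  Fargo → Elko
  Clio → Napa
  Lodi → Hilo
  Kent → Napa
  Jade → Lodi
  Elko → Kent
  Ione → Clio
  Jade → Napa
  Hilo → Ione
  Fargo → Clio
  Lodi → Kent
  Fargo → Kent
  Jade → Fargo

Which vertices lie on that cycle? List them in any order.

DFS with gray/black marking from Hilo:
Hilo gray
  Ione gray
    Clio gray
      Lodi gray
        Mesa gray
        Mesa black
        Kent gray
          Napa gray
          Napa black
        Kent black
        Lodi→Hilo: Hilo is gray → back edge
Back edge closes the cycle Hilo → Ione → Clio → Lodi → Hilo; its vertices are {Clio, Hilo, Ione, Lodi}.

Clio, Hilo, Ione, Lodi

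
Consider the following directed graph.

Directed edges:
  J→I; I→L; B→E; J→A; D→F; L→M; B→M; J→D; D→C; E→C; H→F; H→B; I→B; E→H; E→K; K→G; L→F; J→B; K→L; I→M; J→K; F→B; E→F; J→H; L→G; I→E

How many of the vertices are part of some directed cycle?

6

A vertex is on a directed cycle iff it belongs to a strongly connected component of size ≥ 2 (or has a self-loop).
The vertices on cycles are {B, E, F, H, K, L} — 6 in total.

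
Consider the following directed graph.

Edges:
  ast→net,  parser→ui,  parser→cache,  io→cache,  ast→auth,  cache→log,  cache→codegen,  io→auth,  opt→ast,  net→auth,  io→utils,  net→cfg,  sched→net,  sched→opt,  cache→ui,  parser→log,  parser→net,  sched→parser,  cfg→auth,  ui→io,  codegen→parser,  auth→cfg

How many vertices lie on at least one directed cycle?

7

A vertex is on a directed cycle iff it belongs to a strongly connected component of size ≥ 2 (or has a self-loop).
The vertices on cycles are {io, ui, cfg, auth, cache, parser, codegen} — 7 in total.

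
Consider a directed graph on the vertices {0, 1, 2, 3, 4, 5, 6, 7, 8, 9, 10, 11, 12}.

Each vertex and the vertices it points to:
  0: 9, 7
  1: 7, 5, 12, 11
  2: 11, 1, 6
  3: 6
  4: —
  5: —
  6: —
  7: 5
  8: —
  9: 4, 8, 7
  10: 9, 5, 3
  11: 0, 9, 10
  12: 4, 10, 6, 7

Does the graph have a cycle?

No

DFS with white/gray/black marking, starting from 8:
8 gray
8 black
0 gray
  9 gray
    4 gray
    4 black
    9→8: 8 black — skip
    7 gray
      5 gray
      5 black
    7 black
  9 black
  0→7: 7 black — skip
0 black
1 gray
  1→7: 7 black — skip
  1→5: 5 black — skip
  12 gray
    12→4: 4 black — skip
    10 gray
      10→9: 9 black — skip
      10→5: 5 black — skip
      3 gray
        6 gray
        6 black
      3 black
    10 black
    12→6: 6 black — skip
    12→7: 7 black — skip
  12 black
  11 gray
    11→0: 0 black — skip
    11→9: 9 black — skip
    11→10: 10 black — skip
  11 black
1 black
2 gray
  2→11: 11 black — skip
  2→1: 1 black — skip
  2→6: 6 black — skip
2 black
Every edge goes to a white or black vertex — no back edge, so the graph is acyclic.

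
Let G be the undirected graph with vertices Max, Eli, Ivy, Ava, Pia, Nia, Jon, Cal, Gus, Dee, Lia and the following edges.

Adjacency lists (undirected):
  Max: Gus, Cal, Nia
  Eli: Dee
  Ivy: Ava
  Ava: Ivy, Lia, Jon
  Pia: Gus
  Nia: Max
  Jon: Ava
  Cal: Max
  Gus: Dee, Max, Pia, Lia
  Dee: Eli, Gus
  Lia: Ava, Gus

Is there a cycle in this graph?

DFS, tracking each vertex's parent; an edge to a visited non-parent vertex closes a cycle.
Start from Max:
visit Max (parent –)
  visit Gus (parent Max)
    visit Dee (parent Gus)
      visit Eli (parent Dee)
        Eli–Dee: parent, skip
      Dee–Gus: parent, skip
    Gus–Max: parent, skip
    visit Pia (parent Gus)
      Pia–Gus: parent, skip
    visit Lia (parent Gus)
      visit Ava (parent Lia)
        visit Ivy (parent Ava)
          Ivy–Ava: parent, skip
        Ava–Lia: parent, skip
        visit Jon (parent Ava)
          Jon–Ava: parent, skip
      Lia–Gus: parent, skip
  visit Cal (parent Max)
    Cal–Max: parent, skip
  visit Nia (parent Max)
    Nia–Max: parent, skip
No non-parent visited neighbor found — the graph is a forest.

No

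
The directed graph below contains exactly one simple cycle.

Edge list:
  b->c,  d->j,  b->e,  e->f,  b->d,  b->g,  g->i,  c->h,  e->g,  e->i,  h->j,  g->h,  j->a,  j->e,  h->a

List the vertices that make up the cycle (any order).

e, g, h, j

DFS with gray/black marking from e:
e gray
  f gray
  f black
  g gray
    h gray
      j gray
        a gray
        a black
        j→e: e is gray → back edge
Back edge closes the cycle e → g → h → j → e; its vertices are {e, g, h, j}.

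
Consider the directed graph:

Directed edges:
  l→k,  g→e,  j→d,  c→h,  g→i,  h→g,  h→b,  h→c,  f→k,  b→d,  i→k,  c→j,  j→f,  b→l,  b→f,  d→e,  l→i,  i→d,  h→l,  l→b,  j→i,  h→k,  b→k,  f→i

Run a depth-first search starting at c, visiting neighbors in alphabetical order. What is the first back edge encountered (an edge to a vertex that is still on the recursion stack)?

DFS from c (visiting neighbors in alphabetical order); mark gray on enter, black on exit:
c gray
  h gray
    b gray
      d gray
        e gray
        e black
      d black
      f gray
        i gray
          i→d: d black — skip
          k gray
          k black
        i black
        f→k: k black — skip
      f black
      b→k: k black — skip
      l gray
        l→b: b is gray → back edge
First back edge: l → b.

l→b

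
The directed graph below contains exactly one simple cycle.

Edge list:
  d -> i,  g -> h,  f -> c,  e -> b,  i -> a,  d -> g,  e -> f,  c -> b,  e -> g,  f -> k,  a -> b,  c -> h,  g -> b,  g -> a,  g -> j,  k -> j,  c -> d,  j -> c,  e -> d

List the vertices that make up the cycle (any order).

DFS with gray/black marking from d:
d gray
  g gray
    b gray
    b black
    j gray
      c gray
        c→d: d is gray → back edge
Back edge closes the cycle d → g → j → c → d; its vertices are {c, d, g, j}.

c, d, g, j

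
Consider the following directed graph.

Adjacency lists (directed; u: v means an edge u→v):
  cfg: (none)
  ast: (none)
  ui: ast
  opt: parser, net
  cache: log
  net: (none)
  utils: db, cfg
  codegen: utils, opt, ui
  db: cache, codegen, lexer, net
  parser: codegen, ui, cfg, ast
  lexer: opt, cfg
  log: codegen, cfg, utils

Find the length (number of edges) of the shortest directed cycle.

3

For each vertex v, BFS finds the shortest path from v back to v.
The shortest such closed walk is parser → codegen → opt → parser, length 3.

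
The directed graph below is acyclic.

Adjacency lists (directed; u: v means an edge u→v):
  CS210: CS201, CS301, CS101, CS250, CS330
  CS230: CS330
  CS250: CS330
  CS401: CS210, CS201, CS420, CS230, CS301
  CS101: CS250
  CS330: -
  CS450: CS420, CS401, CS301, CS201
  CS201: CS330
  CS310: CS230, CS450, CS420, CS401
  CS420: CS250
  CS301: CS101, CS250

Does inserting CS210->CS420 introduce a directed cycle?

Adding CS210→CS420 creates a cycle iff CS420 can already reach CS210.
Explore from CS420: no path reaches CS210. The graph stays acyclic.

No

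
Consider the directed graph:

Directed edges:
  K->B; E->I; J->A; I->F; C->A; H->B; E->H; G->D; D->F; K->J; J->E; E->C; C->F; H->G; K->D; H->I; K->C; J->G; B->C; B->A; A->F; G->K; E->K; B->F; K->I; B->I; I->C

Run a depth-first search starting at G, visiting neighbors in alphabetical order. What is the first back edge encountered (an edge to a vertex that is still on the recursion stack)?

H→G

DFS from G (visiting neighbors in alphabetical order); mark gray on enter, black on exit:
G gray
  D gray
    F gray
    F black
  D black
  K gray
    B gray
      A gray
        A→F: F black — skip
      A black
      C gray
        C→A: A black — skip
        C→F: F black — skip
      C black
      B→F: F black — skip
      I gray
        I→C: C black — skip
        I→F: F black — skip
      I black
    B black
    K→C: C black — skip
    K→D: D black — skip
    K→I: I black — skip
    J gray
      J→A: A black — skip
      E gray
        E→C: C black — skip
        H gray
          H→B: B black — skip
          H→G: G is gray → back edge
First back edge: H → G.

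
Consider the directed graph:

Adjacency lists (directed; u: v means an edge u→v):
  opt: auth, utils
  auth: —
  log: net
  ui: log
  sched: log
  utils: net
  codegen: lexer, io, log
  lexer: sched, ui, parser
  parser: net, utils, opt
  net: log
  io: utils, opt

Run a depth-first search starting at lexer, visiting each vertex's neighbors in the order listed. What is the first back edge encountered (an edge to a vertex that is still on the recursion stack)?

DFS from lexer (visiting each vertex's neighbors in the order listed); mark gray on enter, black on exit:
lexer gray
  sched gray
    log gray
      net gray
        net→log: log is gray → back edge
First back edge: net → log.

net→log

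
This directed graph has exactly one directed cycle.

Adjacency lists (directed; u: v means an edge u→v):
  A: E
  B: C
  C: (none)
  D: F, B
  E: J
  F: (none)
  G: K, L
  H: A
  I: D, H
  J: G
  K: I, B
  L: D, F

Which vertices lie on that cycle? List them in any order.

DFS with gray/black marking from G:
G gray
  K gray
    I gray
      D gray
        F gray
        F black
        B gray
          C gray
          C black
        B black
      D black
      H gray
        A gray
          E gray
            J gray
              J→G: G is gray → back edge
Back edge closes the cycle G → K → I → H → A → E → J → G; its vertices are {A, E, G, H, I, J, K}.

A, E, G, H, I, J, K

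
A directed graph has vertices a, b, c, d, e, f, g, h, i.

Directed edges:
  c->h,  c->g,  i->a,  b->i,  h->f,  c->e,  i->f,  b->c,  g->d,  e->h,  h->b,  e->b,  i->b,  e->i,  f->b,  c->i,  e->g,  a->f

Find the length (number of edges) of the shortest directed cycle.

2

For each vertex v, BFS finds the shortest path from v back to v.
The shortest such closed walk is i → b → i, length 2.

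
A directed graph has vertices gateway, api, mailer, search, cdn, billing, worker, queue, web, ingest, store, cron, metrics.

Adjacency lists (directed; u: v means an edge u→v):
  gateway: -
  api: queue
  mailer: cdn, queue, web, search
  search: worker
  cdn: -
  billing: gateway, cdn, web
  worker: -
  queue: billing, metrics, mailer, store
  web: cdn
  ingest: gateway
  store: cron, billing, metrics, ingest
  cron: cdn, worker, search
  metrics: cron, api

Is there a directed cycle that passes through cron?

cron lies on a cycle iff there is a path from cron back to itself.
Exploring from cron, it never reaches itself; equivalently, its strongly connected component is a singleton.

No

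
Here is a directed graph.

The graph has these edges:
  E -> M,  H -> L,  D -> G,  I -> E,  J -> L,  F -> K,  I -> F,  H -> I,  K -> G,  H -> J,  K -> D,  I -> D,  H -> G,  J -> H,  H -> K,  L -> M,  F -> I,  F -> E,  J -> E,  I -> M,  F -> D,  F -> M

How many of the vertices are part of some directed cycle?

4

A vertex is on a directed cycle iff it belongs to a strongly connected component of size ≥ 2 (or has a self-loop).
The vertices on cycles are {F, H, I, J} — 4 in total.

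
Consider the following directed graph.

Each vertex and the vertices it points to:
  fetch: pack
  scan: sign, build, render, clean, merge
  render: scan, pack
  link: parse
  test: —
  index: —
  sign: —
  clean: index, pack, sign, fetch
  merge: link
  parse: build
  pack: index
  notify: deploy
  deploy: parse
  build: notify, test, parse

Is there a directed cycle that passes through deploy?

Yes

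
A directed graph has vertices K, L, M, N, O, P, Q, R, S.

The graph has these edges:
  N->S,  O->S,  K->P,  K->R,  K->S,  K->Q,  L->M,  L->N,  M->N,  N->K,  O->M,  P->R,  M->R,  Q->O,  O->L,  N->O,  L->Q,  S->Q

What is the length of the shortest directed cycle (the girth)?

For each vertex v, BFS finds the shortest path from v back to v.
The shortest such closed walk is N → O → M → N, length 3.

3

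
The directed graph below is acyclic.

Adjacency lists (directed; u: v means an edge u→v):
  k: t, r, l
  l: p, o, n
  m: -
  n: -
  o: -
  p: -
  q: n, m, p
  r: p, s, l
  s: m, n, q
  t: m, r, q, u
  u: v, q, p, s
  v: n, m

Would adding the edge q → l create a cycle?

No

Adding q→l creates a cycle iff l can already reach q.
Explore from l: no path reaches q. The graph stays acyclic.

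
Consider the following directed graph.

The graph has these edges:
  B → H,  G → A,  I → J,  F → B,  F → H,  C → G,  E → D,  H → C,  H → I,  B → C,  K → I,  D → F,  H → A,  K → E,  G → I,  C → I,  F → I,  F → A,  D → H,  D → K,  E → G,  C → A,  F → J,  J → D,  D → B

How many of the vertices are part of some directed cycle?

10

A vertex is on a directed cycle iff it belongs to a strongly connected component of size ≥ 2 (or has a self-loop).
The vertices on cycles are {B, C, D, E, F, G, H, I, J, K} — 10 in total.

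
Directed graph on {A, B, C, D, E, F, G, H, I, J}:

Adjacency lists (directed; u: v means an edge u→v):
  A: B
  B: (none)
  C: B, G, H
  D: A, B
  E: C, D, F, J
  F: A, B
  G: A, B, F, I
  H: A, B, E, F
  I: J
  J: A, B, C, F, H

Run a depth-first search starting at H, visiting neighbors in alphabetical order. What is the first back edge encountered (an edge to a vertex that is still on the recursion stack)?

DFS from H (visiting neighbors in alphabetical order); mark gray on enter, black on exit:
H gray
  A gray
    B gray
    B black
  A black
  H→B: B black — skip
  E gray
    C gray
      C→B: B black — skip
      G gray
        G→A: A black — skip
        G→B: B black — skip
        F gray
          F→A: A black — skip
          F→B: B black — skip
        F black
        I gray
          J gray
            J→A: A black — skip
            J→B: B black — skip
            J→C: C is gray → back edge
First back edge: J → C.

J->C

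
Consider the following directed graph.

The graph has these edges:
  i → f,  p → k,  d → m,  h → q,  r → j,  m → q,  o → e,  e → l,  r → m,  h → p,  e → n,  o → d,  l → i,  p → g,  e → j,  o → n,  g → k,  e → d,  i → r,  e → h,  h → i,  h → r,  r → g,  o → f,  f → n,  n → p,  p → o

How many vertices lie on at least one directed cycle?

A vertex is on a directed cycle iff it belongs to a strongly connected component of size ≥ 2 (or has a self-loop).
The vertices on cycles are {e, f, h, i, l, n, o, p} — 8 in total.

8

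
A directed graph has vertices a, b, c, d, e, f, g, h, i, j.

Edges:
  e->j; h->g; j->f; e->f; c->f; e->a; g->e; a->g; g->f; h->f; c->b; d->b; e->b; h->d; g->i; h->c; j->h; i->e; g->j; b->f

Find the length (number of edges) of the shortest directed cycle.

3

For each vertex v, BFS finds the shortest path from v back to v.
The shortest such closed walk is h → g → j → h, length 3.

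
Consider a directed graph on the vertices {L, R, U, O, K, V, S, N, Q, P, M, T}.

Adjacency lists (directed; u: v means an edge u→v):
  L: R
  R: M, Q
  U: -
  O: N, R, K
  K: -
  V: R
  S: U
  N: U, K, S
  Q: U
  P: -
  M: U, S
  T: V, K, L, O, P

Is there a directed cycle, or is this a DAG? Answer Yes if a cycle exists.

No

DFS with white/gray/black marking, starting from R:
R gray
  M gray
    U gray
    U black
    S gray
      S→U: U black — skip
    S black
  M black
  Q gray
    Q→U: U black — skip
  Q black
R black
L gray
  L→R: R black — skip
L black
O gray
  N gray
    N→U: U black — skip
    K gray
    K black
    N→S: S black — skip
  N black
  O→R: R black — skip
  O→K: K black — skip
O black
V gray
  V→R: R black — skip
V black
P gray
P black
T gray
  T→V: V black — skip
  T→K: K black — skip
  T→L: L black — skip
  T→O: O black — skip
  T→P: P black — skip
T black
Every edge goes to a white or black vertex — no back edge, so the graph is acyclic.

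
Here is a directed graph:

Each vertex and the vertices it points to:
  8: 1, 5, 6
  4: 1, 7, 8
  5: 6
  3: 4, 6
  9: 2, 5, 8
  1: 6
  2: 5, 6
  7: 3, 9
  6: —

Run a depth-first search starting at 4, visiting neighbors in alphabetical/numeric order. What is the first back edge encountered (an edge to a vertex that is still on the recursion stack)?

3→4

DFS from 4 (visiting neighbors in alphabetical/numeric order); mark gray on enter, black on exit:
4 gray
  1 gray
    6 gray
    6 black
  1 black
  7 gray
    3 gray
      3→4: 4 is gray → back edge
First back edge: 3 → 4.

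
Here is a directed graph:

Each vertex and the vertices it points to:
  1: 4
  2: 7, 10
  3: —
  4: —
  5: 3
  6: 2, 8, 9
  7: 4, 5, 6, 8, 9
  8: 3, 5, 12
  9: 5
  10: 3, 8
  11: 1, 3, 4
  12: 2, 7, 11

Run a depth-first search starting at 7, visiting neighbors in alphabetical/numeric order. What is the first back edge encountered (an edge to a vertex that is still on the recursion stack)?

DFS from 7 (visiting neighbors in alphabetical/numeric order); mark gray on enter, black on exit:
7 gray
  4 gray
  4 black
  5 gray
    3 gray
    3 black
  5 black
  6 gray
    2 gray
      2→7: 7 is gray → back edge
First back edge: 2 → 7.

2->7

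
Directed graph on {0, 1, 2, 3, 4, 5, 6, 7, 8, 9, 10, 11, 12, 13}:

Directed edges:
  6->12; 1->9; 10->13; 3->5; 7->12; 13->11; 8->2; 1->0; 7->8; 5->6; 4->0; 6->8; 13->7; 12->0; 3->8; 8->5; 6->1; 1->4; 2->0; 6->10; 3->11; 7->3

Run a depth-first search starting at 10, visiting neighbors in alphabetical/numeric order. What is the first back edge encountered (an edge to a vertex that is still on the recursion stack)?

8→5

DFS from 10 (visiting neighbors in alphabetical/numeric order); mark gray on enter, black on exit:
10 gray
  13 gray
    7 gray
      3 gray
        5 gray
          6 gray
            1 gray
              0 gray
              0 black
              4 gray
                4→0: 0 black — skip
              4 black
              9 gray
              9 black
            1 black
            8 gray
              2 gray
                2→0: 0 black — skip
              2 black
              8→5: 5 is gray → back edge
First back edge: 8 → 5.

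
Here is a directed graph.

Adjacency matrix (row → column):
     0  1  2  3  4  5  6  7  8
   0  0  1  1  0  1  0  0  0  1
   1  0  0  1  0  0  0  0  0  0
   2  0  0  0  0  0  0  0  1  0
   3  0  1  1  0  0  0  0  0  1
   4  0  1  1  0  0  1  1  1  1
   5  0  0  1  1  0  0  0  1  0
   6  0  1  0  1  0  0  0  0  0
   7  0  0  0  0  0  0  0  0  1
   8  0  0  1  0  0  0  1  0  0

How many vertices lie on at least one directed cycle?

A vertex is on a directed cycle iff it belongs to a strongly connected component of size ≥ 2 (or has a self-loop).
The vertices on cycles are {1, 2, 3, 6, 7, 8} — 6 in total.

6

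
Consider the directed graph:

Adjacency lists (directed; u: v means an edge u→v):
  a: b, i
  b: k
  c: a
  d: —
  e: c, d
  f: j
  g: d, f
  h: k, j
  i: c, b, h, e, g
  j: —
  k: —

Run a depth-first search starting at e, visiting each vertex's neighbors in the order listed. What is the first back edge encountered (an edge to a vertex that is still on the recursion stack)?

i->c

DFS from e (visiting each vertex's neighbors in the order listed); mark gray on enter, black on exit:
e gray
  c gray
    a gray
      b gray
        k gray
        k black
      b black
      i gray
        i→c: c is gray → back edge
First back edge: i → c.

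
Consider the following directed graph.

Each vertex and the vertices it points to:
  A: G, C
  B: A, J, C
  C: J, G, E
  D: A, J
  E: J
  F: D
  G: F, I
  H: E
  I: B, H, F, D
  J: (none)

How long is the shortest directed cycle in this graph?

For each vertex v, BFS finds the shortest path from v back to v.
The shortest such closed walk is G → F → D → A → G, length 4.

4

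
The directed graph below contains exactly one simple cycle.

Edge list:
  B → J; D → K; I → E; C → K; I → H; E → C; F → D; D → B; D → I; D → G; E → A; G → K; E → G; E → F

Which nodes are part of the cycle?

DFS with gray/black marking from F:
F gray
  D gray
    B gray
      J gray
      J black
    B black
    G gray
      K gray
      K black
    G black
    D→K: K black — skip
    I gray
      H gray
      H black
      E gray
        C gray
          C→K: K black — skip
        C black
        E→F: F is gray → back edge
Back edge closes the cycle F → D → I → E → F; its vertices are {D, E, F, I}.

D, E, F, I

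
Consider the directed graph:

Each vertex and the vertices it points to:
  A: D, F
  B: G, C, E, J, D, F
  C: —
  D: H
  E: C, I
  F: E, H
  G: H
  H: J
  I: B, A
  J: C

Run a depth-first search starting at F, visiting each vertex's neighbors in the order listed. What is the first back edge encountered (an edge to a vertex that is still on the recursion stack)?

B→E

DFS from F (visiting each vertex's neighbors in the order listed); mark gray on enter, black on exit:
F gray
  E gray
    C gray
    C black
    I gray
      B gray
        G gray
          H gray
            J gray
              J→C: C black — skip
            J black
          H black
        G black
        B→C: C black — skip
        B→E: E is gray → back edge
First back edge: B → E.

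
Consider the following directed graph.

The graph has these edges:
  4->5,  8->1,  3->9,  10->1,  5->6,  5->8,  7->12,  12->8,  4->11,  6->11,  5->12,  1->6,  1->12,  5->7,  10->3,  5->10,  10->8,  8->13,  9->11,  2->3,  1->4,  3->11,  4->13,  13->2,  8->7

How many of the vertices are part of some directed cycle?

A vertex is on a directed cycle iff it belongs to a strongly connected component of size ≥ 2 (or has a self-loop).
The vertices on cycles are {1, 4, 5, 7, 8, 10, 12} — 7 in total.

7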